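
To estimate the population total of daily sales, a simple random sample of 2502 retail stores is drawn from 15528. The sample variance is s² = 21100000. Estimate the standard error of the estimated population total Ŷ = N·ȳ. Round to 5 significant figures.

1.3061 × 10^6

Var(Ŷ) = N²·Var(ȳ) = N²·(1 − n/N)·s²/n.
f = 2502/15528 = 0.16112828; Var(ȳ) = 0.83887172·21100000/2502 = 7074.4177.
Var(Ŷ) = 15528² · 7074.4177 = 1.705775 × 10^12.
SE(Ŷ) = √(1.705775 × 10^12) = 1.3061 × 10^6.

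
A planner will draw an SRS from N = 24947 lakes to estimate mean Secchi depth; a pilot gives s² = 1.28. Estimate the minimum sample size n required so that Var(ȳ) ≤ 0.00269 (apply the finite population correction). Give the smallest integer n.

Without fpc, n₀ = s²/D = 1.28/0.00269 = 475.8364.
With fpc, (1 − n/N)·s²/n ≤ D requires n ≥ n₀/(1 + n₀/N) = 475.8364/(1 + 475.8364/24947) = 466.9302.
Rounding up, n = 467.

467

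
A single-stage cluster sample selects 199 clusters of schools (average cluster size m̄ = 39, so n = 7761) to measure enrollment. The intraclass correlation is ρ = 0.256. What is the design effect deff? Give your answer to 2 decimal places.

deff = 1 + (39 − 1)·0.256 = 1 + 9.728 = 10.728.

10.73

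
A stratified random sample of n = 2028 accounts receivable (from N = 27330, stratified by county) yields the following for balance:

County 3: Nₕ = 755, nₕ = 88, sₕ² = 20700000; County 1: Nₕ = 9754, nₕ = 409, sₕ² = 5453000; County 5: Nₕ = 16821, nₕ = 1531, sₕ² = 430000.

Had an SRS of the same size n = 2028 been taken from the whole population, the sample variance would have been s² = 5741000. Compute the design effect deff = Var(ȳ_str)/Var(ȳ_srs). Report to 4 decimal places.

Var(ȳ_str) = Σ Wₕ²(1−fₕ)sₕ²/nₕ with Wₕ = Nₕ/27330:
  County 3: (755/27330)²·(1−88/755)·20700000/88 = 158.59197
  County 1: (9754/27330)²·(1−409/9754)·5453000/409 = 1627.0278
  County 5: (16821/27330)²·(1−1531/16821)·430000/1531 = 96.710426
  → Var(ȳ_str) = 1882.3302.
Var(ȳ_srs) = (1 − 2028/27330)·5741000/2028 = 2620.8056.
deff = 1882.3302 / 2620.8056 = 0.7182.

0.7182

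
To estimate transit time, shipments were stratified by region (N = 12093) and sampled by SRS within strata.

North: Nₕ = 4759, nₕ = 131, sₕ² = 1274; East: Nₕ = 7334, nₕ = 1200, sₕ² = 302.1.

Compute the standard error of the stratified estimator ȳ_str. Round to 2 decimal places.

Var(ȳ_str) = Σₕ Wₕ²(1 − fₕ)sₕ²/nₕ with Wₕ = Nₕ/N, N = 12093.
North: Wₕ = 0.39353345; term = 0.39353345²·(1 − 0.02752679)·1274/131 = 1.4646676.
East: Wₕ = 0.60646655; term = 0.60646655²·(1 − 0.16362149)·302.1/1200 = 0.077443692.
Sum = 1.5421113.
SE = √(1.5421113) = 1.24.

1.24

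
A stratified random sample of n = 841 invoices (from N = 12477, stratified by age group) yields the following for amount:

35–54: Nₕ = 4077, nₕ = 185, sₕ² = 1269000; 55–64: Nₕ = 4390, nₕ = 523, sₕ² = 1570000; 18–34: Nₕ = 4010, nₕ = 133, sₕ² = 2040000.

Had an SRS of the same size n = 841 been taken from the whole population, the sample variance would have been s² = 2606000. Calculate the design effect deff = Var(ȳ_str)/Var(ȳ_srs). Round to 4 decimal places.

0.8853

Var(ȳ_str) = Σ Wₕ²(1−fₕ)sₕ²/nₕ with Wₕ = Nₕ/12477:
  35–54: (4077/12477)²·(1−185/4077)·1269000/185 = 699.17048
  55–64: (4390/12477)²·(1−523/4390)·1570000/523 = 327.35299
  18–34: (4010/12477)²·(1−133/4010)·2040000/133 = 1531.7869
  → Var(ȳ_str) = 2558.3104.
Var(ȳ_srs) = (1 − 841/12477)·2606000/841 = 2889.8277.
deff = 2558.3104 / 2889.8277 = 0.8853.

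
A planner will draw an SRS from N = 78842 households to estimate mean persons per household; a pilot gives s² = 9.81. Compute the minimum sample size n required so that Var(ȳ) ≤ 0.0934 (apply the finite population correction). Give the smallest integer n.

105

Without fpc, n₀ = s²/D = 9.81/0.0934 = 105.0321.
With fpc, (1 − n/N)·s²/n ≤ D requires n ≥ n₀/(1 + n₀/N) = 105.0321/(1 + 105.0321/78842) = 104.8924.
Rounding up, n = 105.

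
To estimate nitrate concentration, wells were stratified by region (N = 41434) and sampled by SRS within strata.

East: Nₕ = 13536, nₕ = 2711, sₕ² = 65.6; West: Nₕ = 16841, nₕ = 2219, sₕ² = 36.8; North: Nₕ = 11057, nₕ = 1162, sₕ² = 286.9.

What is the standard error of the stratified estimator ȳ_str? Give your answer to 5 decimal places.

0.14205

Var(ȳ_str) = Σₕ Wₕ²(1 − fₕ)sₕ²/nₕ with Wₕ = Nₕ/N, N = 41434.
East: Wₕ = 0.32668823; term = 0.32668823²·(1 − 0.20028073)·65.6/2711 = 0.0020652796.
West: Wₕ = 0.40645364; term = 0.40645364²·(1 − 0.13176177)·36.8/2219 = 0.0023787645.
North: Wₕ = 0.26685814; term = 0.26685814²·(1 − 0.10509180)·286.9/1162 = 0.015734893.
Sum = 0.020178937.
SE = √(0.020178937) = 0.14205.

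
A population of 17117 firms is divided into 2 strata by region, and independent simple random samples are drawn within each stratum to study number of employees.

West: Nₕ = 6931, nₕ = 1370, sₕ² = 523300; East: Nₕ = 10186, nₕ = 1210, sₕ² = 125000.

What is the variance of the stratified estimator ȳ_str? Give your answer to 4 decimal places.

Var(ȳ_str) = Σₕ Wₕ²(1 − fₕ)sₕ²/nₕ with Wₕ = Nₕ/N, N = 17117.
West: Wₕ = 0.40491909; term = 0.40491909²·(1 − 0.19766267)·523300/1370 = 50.248565.
East: Wₕ = 0.59508091; term = 0.59508091²·(1 − 0.11879050)·125000/1210 = 32.237092.
Sum = 82.485657.

82.4857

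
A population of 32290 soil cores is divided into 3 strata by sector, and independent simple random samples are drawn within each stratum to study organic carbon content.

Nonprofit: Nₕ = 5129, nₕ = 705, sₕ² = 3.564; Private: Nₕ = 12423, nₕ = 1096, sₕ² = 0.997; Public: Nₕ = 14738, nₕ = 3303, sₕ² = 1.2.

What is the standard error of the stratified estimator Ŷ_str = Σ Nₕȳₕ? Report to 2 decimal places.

Var(Ŷ_str) = Σₕ Nₕ²(1 − fₕ)sₕ²/nₕ.
Nonprofit: 5129²·(1 − 705/5129)·3.564/705 = 114708.71.
Private: 12423²·(1 − 1096/12423)·0.997/1096 = 128004.72.
Public: 14738²·(1 − 3303/14738)·1.2/3303 = 61227.622.
Sum = 303941.05.
SE = √(303941.05) = 551.31.

551.31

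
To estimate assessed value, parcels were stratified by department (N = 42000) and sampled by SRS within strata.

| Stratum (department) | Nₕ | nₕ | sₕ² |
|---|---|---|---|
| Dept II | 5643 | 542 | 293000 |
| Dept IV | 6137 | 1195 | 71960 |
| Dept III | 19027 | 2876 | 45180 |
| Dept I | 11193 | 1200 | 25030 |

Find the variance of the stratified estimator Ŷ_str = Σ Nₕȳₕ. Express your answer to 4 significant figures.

Var(Ŷ_str) = Σₕ Nₕ²(1 − fₕ)sₕ²/nₕ.
Dept II: 5643²·(1 − 542/5643)·293000/542 = 1.5560864 × 10^10.
Dept IV: 6137²·(1 − 1195/6137)·71960/1195 = 1.826342 × 10^9.
Dept III: 19027²·(1 − 2876/19027)·45180/2876 = 4.8275533 × 10^9.
Dept I: 11193²·(1 − 1200/11193)·25030/1200 = 2.333039 × 10^9.
Sum = 2.4547798 × 10^10.

2.455 × 10^10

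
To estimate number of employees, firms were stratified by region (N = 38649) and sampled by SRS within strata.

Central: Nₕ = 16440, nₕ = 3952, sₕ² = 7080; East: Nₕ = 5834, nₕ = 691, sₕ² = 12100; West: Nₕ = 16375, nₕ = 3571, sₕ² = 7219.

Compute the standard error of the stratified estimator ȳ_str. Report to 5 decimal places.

0.93899

Var(ȳ_str) = Σₕ Wₕ²(1 − fₕ)sₕ²/nₕ with Wₕ = Nₕ/N, N = 38649.
Central: Wₕ = 0.42536676; term = 0.42536676²·(1 − 0.24038929)·7080/3952 = 0.24622634.
East: Wₕ = 0.15094828; term = 0.15094828²·(1 − 0.11844361)·12100/691 = 0.35173351.
West: Wₕ = 0.42368496; term = 0.42368496²·(1 − 0.21807634)·7219/3571 = 0.28375116.
Sum = 0.88171101.
SE = √(0.88171101) = 0.93899.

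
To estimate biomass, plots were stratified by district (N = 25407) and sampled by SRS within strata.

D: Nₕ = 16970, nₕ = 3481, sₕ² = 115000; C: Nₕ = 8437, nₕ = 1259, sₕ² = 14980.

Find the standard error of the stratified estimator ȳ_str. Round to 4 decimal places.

3.5821

Var(ȳ_str) = Σₕ Wₕ²(1 − fₕ)sₕ²/nₕ with Wₕ = Nₕ/N, N = 25407.
D: Wₕ = 0.66792616; term = 0.66792616²·(1 − 0.20512669)·115000/3481 = 11.715171.
C: Wₕ = 0.33207384; term = 0.33207384²·(1 − 0.14922366)·14980/1259 = 1.116274.
Sum = 12.831445.
SE = √(12.831445) = 3.5821.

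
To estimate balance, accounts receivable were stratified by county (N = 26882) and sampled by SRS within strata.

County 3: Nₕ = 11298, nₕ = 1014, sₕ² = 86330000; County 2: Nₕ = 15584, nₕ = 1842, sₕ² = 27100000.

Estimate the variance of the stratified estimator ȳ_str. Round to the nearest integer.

Var(ȳ_str) = Σₕ Wₕ²(1 − fₕ)sₕ²/nₕ with Wₕ = Nₕ/N, N = 26882.
County 3: Wₕ = 0.42028123; term = 0.42028123²·(1 − 0.08975040)·86330000/1014 = 13688.765.
County 2: Wₕ = 0.57971877; term = 0.57971877²·(1 − 0.11819815)·27100000/1842 = 4359.989.
Sum = 18048.754.

18049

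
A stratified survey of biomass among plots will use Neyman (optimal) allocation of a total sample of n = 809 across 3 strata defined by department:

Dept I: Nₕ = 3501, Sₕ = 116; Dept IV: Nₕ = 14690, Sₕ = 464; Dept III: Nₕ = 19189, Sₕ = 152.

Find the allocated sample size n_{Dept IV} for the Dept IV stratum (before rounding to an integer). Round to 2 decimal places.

543.87

Neyman allocation: nₕ = n·NₕSₕ / Σⱼ NⱼSⱼ.
Σ NⱼSⱼ = 3501·116 + 14690·464 + 19189·152 = 1.0139004 × 10^7.
n_{Dept IV} = 809·14690·464 / (1.0139004 × 10^7) = 543.87.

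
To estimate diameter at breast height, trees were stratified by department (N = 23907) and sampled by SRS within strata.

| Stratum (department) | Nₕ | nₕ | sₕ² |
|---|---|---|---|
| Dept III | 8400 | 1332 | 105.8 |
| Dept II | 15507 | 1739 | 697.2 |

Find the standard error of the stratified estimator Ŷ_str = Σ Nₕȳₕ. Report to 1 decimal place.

Var(Ŷ_str) = Σₕ Nₕ²(1 − fₕ)sₕ²/nₕ.
Dept III: 8400²·(1 − 1332/8400)·105.8/1332 = 4.7158205 × 10^6.
Dept II: 15507²·(1 − 1739/15507)·697.2/1739 = 8.5596585 × 10^7.
Sum = 9.0312406 × 10^7.
SE = √(9.0312406 × 10^7) = 9503.3.

9503.3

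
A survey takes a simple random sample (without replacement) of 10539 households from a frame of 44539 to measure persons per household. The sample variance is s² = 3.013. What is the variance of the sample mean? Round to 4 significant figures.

2.182 × 10^-4

Under SRS without replacement, Var(ȳ) = (1 − f)·s²/n with f = n/N = 10539/44539 = 0.23662408.
Var(ȳ) = (1 − 0.23662408)·3.013/10539 = 0.76337592·2.858905 × 10^-4 = 2.1824192 × 10^-4.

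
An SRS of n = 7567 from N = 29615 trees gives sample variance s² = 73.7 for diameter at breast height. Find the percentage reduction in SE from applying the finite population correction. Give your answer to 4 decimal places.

f = n/N = 7567/29615 = 0.25551241.
SE_no-fpc = √(s²/n) = 0.098689711; SE_fpc = √((1−f)s²/n) = 0.085153129.
Ratio = √(1−f) = 0.86283694. Reduction = 100·(1 − 0.86283694) = 13.7163%.

13.7163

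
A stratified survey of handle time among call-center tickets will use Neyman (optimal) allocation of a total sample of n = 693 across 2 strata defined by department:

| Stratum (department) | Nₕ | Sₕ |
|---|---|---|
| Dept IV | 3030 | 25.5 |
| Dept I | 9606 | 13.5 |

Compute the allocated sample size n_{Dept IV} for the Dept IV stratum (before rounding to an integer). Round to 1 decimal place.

258.7

Neyman allocation: nₕ = n·NₕSₕ / Σⱼ NⱼSⱼ.
Σ NⱼSⱼ = 3030·25.5 + 9606·13.5 = 206946.
n_{Dept IV} = 693·3030·25.5 / 206946 = 258.7.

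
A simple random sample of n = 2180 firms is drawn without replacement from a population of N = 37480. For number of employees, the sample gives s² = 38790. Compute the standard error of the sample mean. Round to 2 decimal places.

4.09

Under SRS without replacement, Var(ȳ) = (1 − f)·s²/n with f = n/N = 2180/37480 = 0.05816435.
Var(ȳ) = (1 − 0.05816435)·38790/2180 = 0.94183565·17.793578 = 16.758626.
SE(ȳ) = √(16.758626) = 4.09.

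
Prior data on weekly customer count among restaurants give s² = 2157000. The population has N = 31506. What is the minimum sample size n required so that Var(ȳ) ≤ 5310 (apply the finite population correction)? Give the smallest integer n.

402

Without fpc, n₀ = s²/D = 2157000/5310 = 406.2147.
With fpc, (1 − n/N)·s²/n ≤ D requires n ≥ n₀/(1 + n₀/N) = 406.2147/(1 + 406.2147/31506) = 401.0439.
Rounding up, n = 402.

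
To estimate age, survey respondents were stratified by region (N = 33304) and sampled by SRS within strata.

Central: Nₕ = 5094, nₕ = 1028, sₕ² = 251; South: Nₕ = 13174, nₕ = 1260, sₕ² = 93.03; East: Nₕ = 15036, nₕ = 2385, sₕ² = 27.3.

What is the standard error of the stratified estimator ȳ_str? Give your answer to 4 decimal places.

Var(ȳ_str) = Σₕ Wₕ²(1 − fₕ)sₕ²/nₕ with Wₕ = Nₕ/N, N = 33304.
Central: Wₕ = 0.15295460; term = 0.15295460²·(1 − 0.20180605)·251/1028 = 0.0045594675.
South: Wₕ = 0.39556810; term = 0.39556810²·(1 − 0.09564293)·93.03/1260 = 0.010448043.
East: Wₕ = 0.45147730; term = 0.45147730²·(1 − 0.15861931)·27.3/2385 = 0.0019630829.
Sum = 0.016970593.
SE = √(0.016970593) = 0.1303.

0.1303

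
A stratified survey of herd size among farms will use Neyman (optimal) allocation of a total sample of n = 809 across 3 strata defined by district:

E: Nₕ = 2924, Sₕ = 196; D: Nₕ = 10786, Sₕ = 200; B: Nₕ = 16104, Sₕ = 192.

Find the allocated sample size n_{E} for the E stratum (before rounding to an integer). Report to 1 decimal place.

Neyman allocation: nₕ = n·NₕSₕ / Σⱼ NⱼSⱼ.
Σ NⱼSⱼ = 2924·196 + 10786·200 + 16104·192 = 5.822272 × 10^6.
n_{E} = 809·2924·196 / (5.822272 × 10^6) = 79.6.

79.6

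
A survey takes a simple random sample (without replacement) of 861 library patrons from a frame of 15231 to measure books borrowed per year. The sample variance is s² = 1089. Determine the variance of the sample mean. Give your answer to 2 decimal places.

Under SRS without replacement, Var(ȳ) = (1 − f)·s²/n with f = n/N = 861/15231 = 0.05652945.
Var(ȳ) = (1 − 0.05652945)·1089/861 = 0.94347055·1.2648084 = 1.1933094.

1.19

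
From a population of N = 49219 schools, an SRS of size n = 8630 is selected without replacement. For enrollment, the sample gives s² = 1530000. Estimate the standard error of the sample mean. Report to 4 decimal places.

12.0914

Under SRS without replacement, Var(ȳ) = (1 − f)·s²/n with f = n/N = 8630/49219 = 0.17533879.
Var(ȳ) = (1 − 0.17533879)·1530000/8630 = 0.82466121·177.28853 = 146.20297.
SE(ȳ) = √(146.20297) = 12.0914.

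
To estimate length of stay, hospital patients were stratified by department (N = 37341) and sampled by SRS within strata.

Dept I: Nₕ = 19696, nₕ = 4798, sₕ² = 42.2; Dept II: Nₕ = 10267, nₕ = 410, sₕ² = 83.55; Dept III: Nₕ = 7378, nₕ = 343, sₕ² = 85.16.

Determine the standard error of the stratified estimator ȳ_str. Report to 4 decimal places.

0.1609

Var(ȳ_str) = Σₕ Wₕ²(1 − fₕ)sₕ²/nₕ with Wₕ = Nₕ/N, N = 37341.
Dept I: Wₕ = 0.52746311; term = 0.52746311²·(1 − 0.24360276)·42.2/4798 = 0.0018509144.
Dept II: Wₕ = 0.27495247; term = 0.27495247²·(1 − 0.03993377)·83.55/410 = 0.01479037.
Dept III: Wₕ = 0.19758442; term = 0.19758442²·(1 − 0.04648956)·85.16/343 = 0.0092421369.
Sum = 0.025883421.
SE = √(0.025883421) = 0.1609.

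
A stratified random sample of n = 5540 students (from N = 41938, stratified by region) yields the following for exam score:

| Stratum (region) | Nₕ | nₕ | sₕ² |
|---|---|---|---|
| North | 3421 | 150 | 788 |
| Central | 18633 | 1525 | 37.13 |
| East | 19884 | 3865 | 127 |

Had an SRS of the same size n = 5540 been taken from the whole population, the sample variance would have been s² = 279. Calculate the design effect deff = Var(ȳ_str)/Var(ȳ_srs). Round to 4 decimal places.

1.0018

Var(ȳ_str) = Σ Wₕ²(1−fₕ)sₕ²/nₕ with Wₕ = Nₕ/41938:
  North: (3421/41938)²·(1−150/3421)·788/150 = 0.033423594
  Central: (18633/41938)²·(1−1525/18633)·37.13/1525 = 0.0044128758
  East: (19884/41938)²·(1−3865/19884)·127/3865 = 0.0059508355
  → Var(ȳ_str) = 0.043787305.
Var(ȳ_srs) = (1 − 5540/41938)·279/5540 = 0.043708333.
deff = 0.043787305 / 0.043708333 = 1.0018.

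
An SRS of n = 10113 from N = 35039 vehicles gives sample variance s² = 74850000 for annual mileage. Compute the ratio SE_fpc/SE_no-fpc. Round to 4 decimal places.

0.8434

f = n/N = 10113/35039 = 0.28862125.
SE_no-fpc = √(s²/n) = 86.031184; SE_fpc = √((1−f)s²/n) = 72.561515.
Ratio = √(1−f) = 0.84343272.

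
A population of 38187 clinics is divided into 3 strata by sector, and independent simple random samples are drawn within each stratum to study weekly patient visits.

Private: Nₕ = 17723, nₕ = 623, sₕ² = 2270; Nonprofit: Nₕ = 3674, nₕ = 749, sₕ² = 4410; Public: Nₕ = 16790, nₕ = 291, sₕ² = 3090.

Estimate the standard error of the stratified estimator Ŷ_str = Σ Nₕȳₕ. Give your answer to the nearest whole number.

64102

Var(Ŷ_str) = Σₕ Nₕ²(1 − fₕ)sₕ²/nₕ.
Private: 17723²·(1 − 623/17723)·2270/623 = 1.1042595 × 10^9.
Nonprofit: 3674²·(1 − 749/3674)·4410/749 = 6.3273491 × 10^7.
Public: 16790²·(1 − 291/16790)·3090/291 = 2.9415336 × 10^9.
Sum = 4.1090666 × 10^9.
SE = √(4.1090666 × 10^9) = 64102.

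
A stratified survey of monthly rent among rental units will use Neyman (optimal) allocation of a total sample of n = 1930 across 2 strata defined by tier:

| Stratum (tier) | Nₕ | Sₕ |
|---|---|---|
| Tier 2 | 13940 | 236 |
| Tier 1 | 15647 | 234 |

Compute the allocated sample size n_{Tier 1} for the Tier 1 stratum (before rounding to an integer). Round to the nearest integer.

Neyman allocation: nₕ = n·NₕSₕ / Σⱼ NⱼSⱼ.
Σ NⱼSⱼ = 13940·236 + 15647·234 = 6.951238 × 10^6.
n_{Tier 1} = 1930·15647·234 / (6.951238 × 10^6) = 1017.

1017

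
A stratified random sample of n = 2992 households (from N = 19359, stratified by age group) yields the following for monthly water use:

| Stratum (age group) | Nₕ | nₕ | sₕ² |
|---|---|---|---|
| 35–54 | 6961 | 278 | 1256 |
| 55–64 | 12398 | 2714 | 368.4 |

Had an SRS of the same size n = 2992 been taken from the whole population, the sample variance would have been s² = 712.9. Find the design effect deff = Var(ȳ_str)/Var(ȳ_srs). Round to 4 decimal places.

2.9999

Var(ȳ_str) = Σ Wₕ²(1−fₕ)sₕ²/nₕ with Wₕ = Nₕ/19359:
  35–54: (6961/19359)²·(1−278/6961)·1256/278 = 0.5608182
  55–64: (12398/19359)²·(1−2714/12398)·368.4/2714 = 0.043486089
  → Var(ȳ_str) = 0.60430429.
Var(ȳ_srs) = (1 − 2992/19359)·712.9/2992 = 0.20144347.
deff = 0.60430429 / 0.20144347 = 2.9999.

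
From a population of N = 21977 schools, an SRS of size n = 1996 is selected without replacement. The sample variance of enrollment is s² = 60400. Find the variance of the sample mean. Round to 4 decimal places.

Under SRS without replacement, Var(ȳ) = (1 − f)·s²/n with f = n/N = 1996/21977 = 0.09082222.
Var(ȳ) = (1 − 0.09082222)·60400/1996 = 0.90917778·30.260521 = 27.512193.

27.5122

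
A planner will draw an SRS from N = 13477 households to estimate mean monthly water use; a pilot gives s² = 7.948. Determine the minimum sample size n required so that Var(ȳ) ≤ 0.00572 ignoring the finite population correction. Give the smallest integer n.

Without fpc, n₀ = s²/D = 7.948/0.00572 = 1389.5105.
Rounding up, n = 1390.

1390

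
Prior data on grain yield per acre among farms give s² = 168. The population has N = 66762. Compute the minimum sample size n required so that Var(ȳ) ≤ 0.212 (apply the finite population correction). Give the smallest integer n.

784

Without fpc, n₀ = s²/D = 168/0.212 = 792.4528.
With fpc, (1 − n/N)·s²/n ≤ D requires n ≥ n₀/(1 + n₀/N) = 792.4528/(1 + 792.4528/66762) = 783.1569.
Rounding up, n = 784.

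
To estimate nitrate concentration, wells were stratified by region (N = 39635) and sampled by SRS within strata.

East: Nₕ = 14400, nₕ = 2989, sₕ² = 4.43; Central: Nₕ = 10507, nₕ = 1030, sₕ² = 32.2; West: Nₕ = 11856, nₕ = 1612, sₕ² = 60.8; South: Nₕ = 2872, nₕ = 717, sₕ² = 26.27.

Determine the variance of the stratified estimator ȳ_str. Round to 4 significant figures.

0.005197

Var(ȳ_str) = Σₕ Wₕ²(1 − fₕ)sₕ²/nₕ with Wₕ = Nₕ/N, N = 39635.
East: Wₕ = 0.36331525; term = 0.36331525²·(1 − 0.20756944)·4.43/2989 = 1.5502662 × 10^-4.
Central: Wₕ = 0.26509398; term = 0.26509398²·(1 − 0.09802988)·32.2/1030 = 0.0019815751.
West: Wₕ = 0.29912956; term = 0.29912956²·(1 − 0.13596491)·60.8/1612 = 0.0029160071.
South: Wₕ = 0.07246121; term = 0.07246121²·(1 − 0.24965181)·26.27/717 = 1.4434937 × 10^-4.
Sum = 0.0051969582.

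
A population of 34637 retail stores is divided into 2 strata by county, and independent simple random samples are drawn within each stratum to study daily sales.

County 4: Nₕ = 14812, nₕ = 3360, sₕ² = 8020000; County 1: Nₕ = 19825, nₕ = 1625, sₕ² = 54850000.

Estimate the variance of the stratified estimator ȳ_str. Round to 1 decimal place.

Var(ȳ_str) = Σₕ Wₕ²(1 − fₕ)sₕ²/nₕ with Wₕ = Nₕ/N, N = 34637.
County 4: Wₕ = 0.42763519; term = 0.42763519²·(1 − 0.22684310)·8020000/3360 = 337.48121.
County 1: Wₕ = 0.57236481; term = 0.57236481²·(1 − 0.08196721)·54850000/1625 = 10151.432.
Sum = 10488.913.

10488.9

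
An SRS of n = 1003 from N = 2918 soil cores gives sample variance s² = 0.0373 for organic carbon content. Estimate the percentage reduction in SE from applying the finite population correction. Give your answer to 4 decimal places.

f = n/N = 1003/2918 = 0.34372858.
SE_no-fpc = √(s²/n) = 0.0060982321; SE_fpc = √((1−f)s²/n) = 0.0049402132.
Ratio = √(1−f) = 0.81010581. Reduction = 100·(1 − 0.81010581) = 18.9894%.

18.9894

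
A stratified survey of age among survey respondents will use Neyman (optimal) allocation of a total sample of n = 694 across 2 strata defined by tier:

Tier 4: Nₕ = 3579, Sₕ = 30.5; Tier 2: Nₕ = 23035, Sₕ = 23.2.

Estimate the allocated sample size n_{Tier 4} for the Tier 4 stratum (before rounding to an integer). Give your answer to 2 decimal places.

Neyman allocation: nₕ = n·NₕSₕ / Σⱼ NⱼSⱼ.
Σ NⱼSⱼ = 3579·30.5 + 23035·23.2 = 643571.5.
n_{Tier 4} = 694·3579·30.5 / 643571.5 = 117.71.

117.71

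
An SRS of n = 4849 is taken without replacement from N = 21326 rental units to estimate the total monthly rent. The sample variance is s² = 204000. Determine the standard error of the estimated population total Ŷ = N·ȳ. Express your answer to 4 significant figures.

121600

Var(Ŷ) = N²·Var(ȳ) = N²·(1 − n/N)·s²/n.
f = 4849/21326 = 0.22737504; Var(ȳ) = 0.77262496·204000/4849 = 32.504742.
Var(Ŷ) = 21326² · 32.504742 = 1.4783101 × 10^10.
SE(Ŷ) = √(1.4783101 × 10^10) = 121600.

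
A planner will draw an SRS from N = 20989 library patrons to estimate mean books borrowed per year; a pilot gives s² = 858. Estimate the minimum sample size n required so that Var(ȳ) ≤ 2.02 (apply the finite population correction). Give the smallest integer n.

417

Without fpc, n₀ = s²/D = 858/2.02 = 424.7525.
With fpc, (1 − n/N)·s²/n ≤ D requires n ≥ n₀/(1 + n₀/N) = 424.7525/(1 + 424.7525/20989) = 416.3273.
Rounding up, n = 417.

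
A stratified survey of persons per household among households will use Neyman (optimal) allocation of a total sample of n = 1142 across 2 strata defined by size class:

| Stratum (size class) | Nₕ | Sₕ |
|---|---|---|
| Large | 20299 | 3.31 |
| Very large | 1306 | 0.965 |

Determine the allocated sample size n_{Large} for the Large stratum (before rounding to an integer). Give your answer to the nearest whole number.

1121

Neyman allocation: nₕ = n·NₕSₕ / Σⱼ NⱼSⱼ.
Σ NⱼSⱼ = 20299·3.31 + 1306·0.965 = 68449.98.
n_{Large} = 1142·20299·3.31 / 68449.98 = 1121.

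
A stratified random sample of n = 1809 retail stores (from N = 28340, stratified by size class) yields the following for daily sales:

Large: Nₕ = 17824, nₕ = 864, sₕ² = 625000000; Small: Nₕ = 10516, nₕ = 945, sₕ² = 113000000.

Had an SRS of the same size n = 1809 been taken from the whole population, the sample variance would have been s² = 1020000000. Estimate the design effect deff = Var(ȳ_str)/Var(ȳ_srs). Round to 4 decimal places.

Var(ȳ_str) = Σ Wₕ²(1−fₕ)sₕ²/nₕ with Wₕ = Nₕ/28340:
  Large: (17824/28340)²·(1−864/17824)·625000000/864 = 272268.63
  Small: (10516/28340)²·(1−945/10516)·113000000/945 = 14984.934
  → Var(ȳ_str) = 287253.56.
Var(ȳ_srs) = (1 − 1809/28340)·1020000000/1809 = 527855.9.
deff = 287253.56 / 527855.9 = 0.5442.

0.5442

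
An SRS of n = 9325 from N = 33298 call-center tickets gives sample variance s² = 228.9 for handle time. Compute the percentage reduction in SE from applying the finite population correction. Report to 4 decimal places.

15.1499

f = n/N = 9325/33298 = 0.28004685.
SE_no-fpc = √(s²/n) = 0.15667456; SE_fpc = √((1−f)s²/n) = 0.13293844.
Ratio = √(1−f) = 0.84850053. Reduction = 100·(1 − 0.84850053) = 15.1499%.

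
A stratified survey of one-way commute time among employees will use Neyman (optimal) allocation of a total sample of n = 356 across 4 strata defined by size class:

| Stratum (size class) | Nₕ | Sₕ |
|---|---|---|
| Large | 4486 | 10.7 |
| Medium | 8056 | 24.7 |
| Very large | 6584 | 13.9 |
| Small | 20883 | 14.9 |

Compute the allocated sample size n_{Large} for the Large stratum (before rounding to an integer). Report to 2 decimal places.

26.30

Neyman allocation: nₕ = n·NₕSₕ / Σⱼ NⱼSⱼ.
Σ NⱼSⱼ = 4486·10.7 + 8056·24.7 + 6584·13.9 + 20883·14.9 = 649657.7.
n_{Large} = 356·4486·10.7 / 649657.7 = 26.30.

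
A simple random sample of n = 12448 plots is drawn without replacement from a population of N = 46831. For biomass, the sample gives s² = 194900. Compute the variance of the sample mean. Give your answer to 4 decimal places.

Under SRS without replacement, Var(ȳ) = (1 − f)·s²/n with f = n/N = 12448/46831 = 0.26580684.
Var(ȳ) = (1 − 0.26580684)·194900/12448 = 0.73419316·15.657134 = 11.49536.

11.4954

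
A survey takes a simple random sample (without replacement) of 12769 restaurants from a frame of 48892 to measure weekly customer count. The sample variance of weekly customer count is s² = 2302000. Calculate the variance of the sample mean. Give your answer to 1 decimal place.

Under SRS without replacement, Var(ȳ) = (1 − f)·s²/n with f = n/N = 12769/48892 = 0.26116747.
Var(ȳ) = (1 − 0.26116747)·2302000/12769 = 0.73883253·180.28037 = 133.197.

133.2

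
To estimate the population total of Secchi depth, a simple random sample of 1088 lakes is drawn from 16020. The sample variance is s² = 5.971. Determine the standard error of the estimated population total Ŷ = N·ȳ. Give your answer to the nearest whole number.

Var(Ŷ) = N²·Var(ȳ) = N²·(1 − n/N)·s²/n.
f = 1088/16020 = 0.06791511; Var(ȳ) = 0.93208489·5.971/1088 = 0.0051153299.
Var(Ŷ) = 16020² · 0.0051153299 = 1.3128003 × 10^6.
SE(Ŷ) = √(1.3128003 × 10^6) = 1146.

1146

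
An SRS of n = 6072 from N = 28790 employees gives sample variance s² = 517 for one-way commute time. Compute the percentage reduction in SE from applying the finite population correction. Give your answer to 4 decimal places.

f = n/N = 6072/28790 = 0.21090656.
SE_no-fpc = √(s²/n) = 0.29179604; SE_fpc = √((1−f)s²/n) = 0.25920514.
Ratio = √(1−f) = 0.88830931. Reduction = 100·(1 − 0.88830931) = 11.1691%.

11.1691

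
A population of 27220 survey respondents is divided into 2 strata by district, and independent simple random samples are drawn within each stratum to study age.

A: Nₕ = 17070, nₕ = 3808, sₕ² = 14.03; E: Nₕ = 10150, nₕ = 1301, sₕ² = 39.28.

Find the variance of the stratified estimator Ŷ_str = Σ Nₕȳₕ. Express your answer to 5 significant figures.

Var(Ŷ_str) = Σₕ Nₕ²(1 − fₕ)sₕ²/nₕ.
A: 17070²·(1 − 3808/17070)·14.03/3808 = 834071.49.
E: 10150²·(1 − 1301/10150)·39.28/1301 = 2.7117798 × 10^6.
Sum = 3.5458513 × 10^6.

3.5459 × 10^6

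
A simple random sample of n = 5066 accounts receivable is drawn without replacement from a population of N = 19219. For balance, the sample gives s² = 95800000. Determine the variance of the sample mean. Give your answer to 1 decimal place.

Under SRS without replacement, Var(ȳ) = (1 − f)·s²/n with f = n/N = 5066/19219 = 0.26359332.
Var(ȳ) = (1 − 0.26359332)·95800000/5066 = 0.73640668·18910.383 = 13925.732.

13925.7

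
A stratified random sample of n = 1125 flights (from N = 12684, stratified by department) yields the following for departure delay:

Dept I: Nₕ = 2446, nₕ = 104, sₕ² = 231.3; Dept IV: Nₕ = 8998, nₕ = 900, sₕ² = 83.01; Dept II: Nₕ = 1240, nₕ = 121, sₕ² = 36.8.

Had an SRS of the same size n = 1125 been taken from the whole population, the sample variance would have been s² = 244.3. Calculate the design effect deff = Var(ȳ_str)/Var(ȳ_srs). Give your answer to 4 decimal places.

Var(ȳ_str) = Σ Wₕ²(1−fₕ)sₕ²/nₕ with Wₕ = Nₕ/12684:
  Dept I: (2446/12684)²·(1−104/2446)·231.3/104 = 0.079190516
  Dept IV: (8998/12684)²·(1−900/8998)·83.01/900 = 0.04177334
  Dept II: (1240/12684)²·(1−121/1240)·36.8/121 = 0.0026230209
  → Var(ȳ_str) = 0.12358688.
Var(ȳ_srs) = (1 − 1125/12684)·244.3/1125 = 0.19789507.
deff = 0.12358688 / 0.19789507 = 0.6245.

0.6245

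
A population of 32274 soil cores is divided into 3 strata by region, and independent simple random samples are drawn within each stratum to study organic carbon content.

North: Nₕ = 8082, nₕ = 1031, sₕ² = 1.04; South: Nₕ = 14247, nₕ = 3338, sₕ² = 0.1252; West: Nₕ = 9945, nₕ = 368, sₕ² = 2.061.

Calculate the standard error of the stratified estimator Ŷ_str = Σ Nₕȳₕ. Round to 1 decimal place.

772.5

Var(Ŷ_str) = Σₕ Nₕ²(1 − fₕ)sₕ²/nₕ.
North: 8082²·(1 − 1031/8082)·1.04/1031 = 57483.637.
South: 14247²·(1 − 3338/14247)·0.1252/3338 = 5829.4336.
West: 9945²·(1 − 368/9945)·2.061/368 = 533414.05.
Sum = 596727.12.
SE = √(596727.12) = 772.5.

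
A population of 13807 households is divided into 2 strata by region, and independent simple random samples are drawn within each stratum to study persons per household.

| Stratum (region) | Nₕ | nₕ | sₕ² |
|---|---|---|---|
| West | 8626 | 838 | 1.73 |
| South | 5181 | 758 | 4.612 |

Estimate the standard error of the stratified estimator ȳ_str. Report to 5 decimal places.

Var(ȳ_str) = Σₕ Wₕ²(1 − fₕ)sₕ²/nₕ with Wₕ = Nₕ/N, N = 13807.
West: Wₕ = 0.62475556; term = 0.62475556²·(1 − 0.09714816)·1.73/838 = 7.2750977 × 10^-4.
South: Wₕ = 0.37524444; term = 0.37524444²·(1 − 0.14630380)·4.612/758 = 7.3139498 × 10^-4.
Sum = 0.0014589048.
SE = √(0.0014589048) = 0.03820.

0.03820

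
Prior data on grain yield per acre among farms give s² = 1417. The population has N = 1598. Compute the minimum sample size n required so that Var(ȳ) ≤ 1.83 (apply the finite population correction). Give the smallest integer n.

522

Without fpc, n₀ = s²/D = 1417/1.83 = 774.3169.
With fpc, (1 − n/N)·s²/n ≤ D requires n ≥ n₀/(1 + n₀/N) = 774.3169/(1 + 774.3169/1598) = 521.5823.
Rounding up, n = 522.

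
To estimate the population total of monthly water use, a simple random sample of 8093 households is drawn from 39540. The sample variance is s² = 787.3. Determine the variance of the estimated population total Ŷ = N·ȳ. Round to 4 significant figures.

Var(Ŷ) = N²·Var(ȳ) = N²·(1 − n/N)·s²/n.
f = 8093/39540 = 0.20467881; Var(ȳ) = 0.79532119·787.3/8093 = 0.077370119.
Var(Ŷ) = 39540² · 0.077370119 = 1.2096134 × 10^8.

1.210 × 10^8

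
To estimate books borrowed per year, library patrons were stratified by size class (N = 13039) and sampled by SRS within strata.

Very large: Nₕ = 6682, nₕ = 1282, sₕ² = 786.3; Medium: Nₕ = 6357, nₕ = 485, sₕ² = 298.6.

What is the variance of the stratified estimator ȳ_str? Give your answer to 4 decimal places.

0.2653

Var(ȳ_str) = Σₕ Wₕ²(1 − fₕ)sₕ²/nₕ with Wₕ = Nₕ/N, N = 13039.
Very large: Wₕ = 0.51246261; term = 0.51246261²·(1 − 0.19185872)·786.3/1282 = 0.1301703.
Medium: Wₕ = 0.48753739; term = 0.48753739²·(1 − 0.07629385)·298.6/485 = 0.13517543.
Sum = 0.26534573.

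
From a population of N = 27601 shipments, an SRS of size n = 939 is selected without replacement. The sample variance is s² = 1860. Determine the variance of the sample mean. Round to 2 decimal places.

1.91

Under SRS without replacement, Var(ȳ) = (1 − f)·s²/n with f = n/N = 939/27601 = 0.03402051.
Var(ȳ) = (1 − 0.03402051)·1860/939 = 0.96597949·1.9808307 = 1.9134418.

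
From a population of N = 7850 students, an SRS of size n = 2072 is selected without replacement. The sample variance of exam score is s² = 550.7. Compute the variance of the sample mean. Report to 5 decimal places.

Under SRS without replacement, Var(ȳ) = (1 − f)·s²/n with f = n/N = 2072/7850 = 0.26394904.
Var(ȳ) = (1 − 0.26394904)·550.7/2072 = 0.73605096·0.26578185 = 0.19562899.

0.19563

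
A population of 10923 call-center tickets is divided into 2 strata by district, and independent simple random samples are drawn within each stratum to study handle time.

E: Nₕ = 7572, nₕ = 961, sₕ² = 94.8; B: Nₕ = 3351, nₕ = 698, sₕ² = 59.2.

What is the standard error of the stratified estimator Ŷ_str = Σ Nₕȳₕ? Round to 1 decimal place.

2385.8

Var(Ŷ_str) = Σₕ Nₕ²(1 − fₕ)sₕ²/nₕ.
E: 7572²·(1 − 961/7572)·94.8/961 = 4.9381322 × 10^6.
B: 3351²·(1 − 698/3351)·59.2/698 = 754011.49.
Sum = 5.6921437 × 10^6.
SE = √(5.6921437 × 10^6) = 2385.8.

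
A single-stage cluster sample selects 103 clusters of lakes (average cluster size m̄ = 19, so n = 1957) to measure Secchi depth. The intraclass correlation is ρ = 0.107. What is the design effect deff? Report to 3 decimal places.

deff = 1 + (19 − 1)·0.107 = 1 + 1.926 = 2.926.

2.926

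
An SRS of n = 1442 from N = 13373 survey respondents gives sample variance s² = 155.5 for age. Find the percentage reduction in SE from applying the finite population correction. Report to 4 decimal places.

f = n/N = 1442/13373 = 0.10782921.
SE_no-fpc = √(s²/n) = 0.32838444; SE_fpc = √((1−f)s²/n) = 0.31017484.
Ratio = √(1−f) = 0.94454793. Reduction = 100·(1 − 0.94454793) = 5.5452%.

5.5452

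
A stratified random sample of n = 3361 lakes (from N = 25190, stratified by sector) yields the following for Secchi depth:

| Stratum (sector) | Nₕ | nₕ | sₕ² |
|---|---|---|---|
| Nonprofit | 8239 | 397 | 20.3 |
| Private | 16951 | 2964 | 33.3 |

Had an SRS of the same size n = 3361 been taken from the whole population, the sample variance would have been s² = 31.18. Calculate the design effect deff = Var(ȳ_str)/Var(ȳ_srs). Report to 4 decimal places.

1.1698

Var(ȳ_str) = Σ Wₕ²(1−fₕ)sₕ²/nₕ with Wₕ = Nₕ/25190:
  Nonprofit: (8239/25190)²·(1−397/8239)·20.3/397 = 0.0052065559
  Private: (16951/25190)²·(1−2964/16951)·33.3/2964 = 0.0041978759
  → Var(ȳ_str) = 0.0094044318.
Var(ȳ_srs) = (1 − 3361/25190)·31.18/3361 = 0.0080392081.
deff = 0.0094044318 / 0.0080392081 = 1.1698.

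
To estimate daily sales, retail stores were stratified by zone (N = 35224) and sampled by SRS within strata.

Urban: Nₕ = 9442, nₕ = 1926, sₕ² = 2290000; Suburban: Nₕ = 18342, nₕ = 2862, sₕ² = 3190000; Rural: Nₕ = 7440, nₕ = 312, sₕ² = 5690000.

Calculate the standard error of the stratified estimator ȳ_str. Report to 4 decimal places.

Var(ȳ_str) = Σₕ Wₕ²(1 − fₕ)sₕ²/nₕ with Wₕ = Nₕ/N, N = 35224.
Urban: Wₕ = 0.26805587; term = 0.26805587²·(1 − 0.20398221)·2290000/1926 = 68.006844.
Suburban: Wₕ = 0.52072451; term = 0.52072451²·(1 − 0.15603533)·3190000/2862 = 255.07116.
Rural: Wₕ = 0.21121962; term = 0.21121962²·(1 − 0.04193548)·5690000/312 = 779.50868.
Sum = 1102.5867.
SE = √(1102.5867) = 33.2052.

33.2052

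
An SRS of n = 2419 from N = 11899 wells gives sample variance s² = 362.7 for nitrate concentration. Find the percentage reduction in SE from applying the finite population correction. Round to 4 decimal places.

10.7416

f = n/N = 2419/11899 = 0.20329439.
SE_no-fpc = √(s²/n) = 0.38721827; SE_fpc = √((1−f)s²/n) = 0.34562471.
Ratio = √(1−f) = 0.89258367. Reduction = 100·(1 − 0.89258367) = 10.7416%.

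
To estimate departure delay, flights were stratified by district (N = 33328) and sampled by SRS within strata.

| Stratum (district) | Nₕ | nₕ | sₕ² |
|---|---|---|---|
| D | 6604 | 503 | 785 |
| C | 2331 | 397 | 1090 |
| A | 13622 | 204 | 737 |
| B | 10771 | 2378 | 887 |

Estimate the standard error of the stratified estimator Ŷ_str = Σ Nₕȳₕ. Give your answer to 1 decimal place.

27736.5

Var(Ŷ_str) = Σₕ Nₕ²(1 − fₕ)sₕ²/nₕ.
D: 6604²·(1 − 503/6604)·785/503 = 6.2879599 × 10^7.
C: 2331²·(1 − 397/2331)·1090/397 = 1.2377551 × 10^7.
A: 13622²·(1 − 204/13622)·737/204 = 6.6033753 × 10^8.
B: 10771²·(1 − 2378/10771)·887/2378 = 3.3719802 × 10^7.
Sum = 7.6931448 × 10^8.
SE = √(7.6931448 × 10^8) = 27736.5.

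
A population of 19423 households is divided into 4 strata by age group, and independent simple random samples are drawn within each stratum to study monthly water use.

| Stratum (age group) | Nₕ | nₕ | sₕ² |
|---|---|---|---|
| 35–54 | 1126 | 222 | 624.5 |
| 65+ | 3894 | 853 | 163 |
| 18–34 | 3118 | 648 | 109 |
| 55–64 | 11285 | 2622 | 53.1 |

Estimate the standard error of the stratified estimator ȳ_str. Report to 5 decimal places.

0.14923

Var(ȳ_str) = Σₕ Wₕ²(1 − fₕ)sₕ²/nₕ with Wₕ = Nₕ/N, N = 19423.
35–54: Wₕ = 0.05797251; term = 0.05797251²·(1 − 0.19715808)·624.5/222 = 0.0075902079.
65+: Wₕ = 0.20048396; term = 0.20048396²·(1 − 0.21905496)·163/853 = 0.0059981638.
18–34: Wₕ = 0.16053133; term = 0.16053133²·(1 − 0.20782553)·109/648 = 0.0034339339.
55–64: Wₕ = 0.58101220; term = 0.58101220²·(1 − 0.23234382)·53.1/2622 = 0.0052480636.
Sum = 0.022270369.
SE = √(0.022270369) = 0.14923.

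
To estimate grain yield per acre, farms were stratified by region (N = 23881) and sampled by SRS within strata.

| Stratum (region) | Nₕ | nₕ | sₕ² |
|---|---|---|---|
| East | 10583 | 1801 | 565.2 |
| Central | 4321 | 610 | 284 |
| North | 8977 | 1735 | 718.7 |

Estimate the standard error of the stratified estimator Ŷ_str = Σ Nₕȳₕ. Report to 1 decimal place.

Var(Ŷ_str) = Σₕ Nₕ²(1 − fₕ)sₕ²/nₕ.
East: 10583²·(1 − 1801/10583)·565.2/1801 = 2.9166927 × 10^7.
Central: 4321²·(1 − 610/4321)·284/610 = 7.465583 × 10^6.
North: 8977²·(1 − 1735/8977)·718.7/1735 = 2.6930097 × 10^7.
Sum = 6.3562607 × 10^7.
SE = √(6.3562607 × 10^7) = 7972.6.

7972.6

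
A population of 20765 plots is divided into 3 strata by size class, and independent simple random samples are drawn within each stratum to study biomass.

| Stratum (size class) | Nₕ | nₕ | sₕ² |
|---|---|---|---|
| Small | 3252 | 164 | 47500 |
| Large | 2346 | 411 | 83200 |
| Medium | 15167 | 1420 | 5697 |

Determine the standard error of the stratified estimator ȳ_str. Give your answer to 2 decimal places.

Var(ȳ_str) = Σₕ Wₕ²(1 − fₕ)sₕ²/nₕ with Wₕ = Nₕ/N, N = 20765.
Small: Wₕ = 0.15660968; term = 0.15660968²·(1 − 0.05043050)·47500/164 = 6.7454934.
Large: Wₕ = 0.11297857; term = 0.11297857²·(1 − 0.17519182)·83200/411 = 2.1312118.
Medium: Wₕ = 0.73041175; term = 0.73041175²·(1 − 0.09362432)·5697/1420 = 1.9399995.
Sum = 10.816705.
SE = √(10.816705) = 3.29.

3.29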